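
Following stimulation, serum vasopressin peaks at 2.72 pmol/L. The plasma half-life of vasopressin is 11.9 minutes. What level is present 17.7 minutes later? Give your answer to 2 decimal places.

0.97 pmol/L

Number of half-lives: n = 17.7/11.9 ≈ 1.4874.
Remaining = 2.72 × (1/2)^1.4874 = 2.72 × 0.35666 ≈ 0.9701 pmol/L.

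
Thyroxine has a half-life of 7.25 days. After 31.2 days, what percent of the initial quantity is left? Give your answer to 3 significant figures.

n = 31.2/7.25 ≈ 4.3034 half-lives.
Fraction remaining = (1/2)^4.3034 ≈ 0.050645, i.e. 5.0645%.

5.06%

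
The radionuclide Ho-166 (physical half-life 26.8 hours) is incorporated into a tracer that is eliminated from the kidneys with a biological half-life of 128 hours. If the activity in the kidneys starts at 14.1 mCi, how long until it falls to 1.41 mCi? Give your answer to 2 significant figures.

74 hours

1/t_eff = 1/t_phys + 1/t_biol = 1/26.8 + 1/128 = 0.045126 per hour.
t_eff = 26.8 × 128 / (26.8 + 128) ≈ 22.16 hours.
n = log₂(14.1/1.41) ≈ 3.3219; t = 3.3219 × 22.16 ≈ 73.615 hours.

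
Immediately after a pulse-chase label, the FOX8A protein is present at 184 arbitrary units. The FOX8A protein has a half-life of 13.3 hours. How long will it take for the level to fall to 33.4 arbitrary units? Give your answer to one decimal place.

Fraction remaining = 33.4/184 ≈ 0.18152.
n = log₂(184/33.4) = ln(5.509)/ln 2 ≈ 2.4618 half-lives.
t = n × t½ = 2.4618 × 13.3 ≈ 32.742 hours.

32.7 hours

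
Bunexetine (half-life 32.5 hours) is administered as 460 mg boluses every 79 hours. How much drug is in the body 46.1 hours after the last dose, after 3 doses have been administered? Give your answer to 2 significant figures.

The 3 doses were given 204.1, 125.1, 46.1 hours ago.
Total = 460·(1/2)^(204.1/32.5) + 460·(1/2)^(125.1/32.5) + 460·(1/2)^(46.1/32.5)
      = 5.9196 + 31.917 + 172.09 ≈ 209.93 mg.

210 mg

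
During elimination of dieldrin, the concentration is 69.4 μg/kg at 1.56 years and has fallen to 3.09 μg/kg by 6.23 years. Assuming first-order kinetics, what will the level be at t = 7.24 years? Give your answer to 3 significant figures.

1.58 μg/kg

Over Δt = 6.23 − 1.56 = 4.67 years, the level fell by a factor of 69.4/3.09 ≈ 22.46.
n = log₂(22.46) ≈ 4.4893 half-lives, so t½ = 4.67/4.4893 ≈ 1.0403 years.
From t = 6.23 to t = 7.24: 3.09 × (1/2)^((7.24−6.23)/1.0403) ≈ 1.5765 μg/kg.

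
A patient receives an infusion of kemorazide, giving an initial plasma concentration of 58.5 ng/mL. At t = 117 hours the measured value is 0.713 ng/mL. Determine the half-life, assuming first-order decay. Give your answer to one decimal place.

18.4 hours

A/A₀ = 0.713/58.5 ≈ 0.012188.
n = log₂(82.048) ≈ 6.3584 half-lives elapsed in 117 hours.
t½ = 117/6.3584 ≈ 18.401 hours.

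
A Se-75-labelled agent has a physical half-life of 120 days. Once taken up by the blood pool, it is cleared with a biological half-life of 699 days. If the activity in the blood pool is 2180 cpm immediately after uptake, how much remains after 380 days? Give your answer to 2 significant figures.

1/t_eff = 1/t_phys + 1/t_biol = 1/120 + 1/699 = 0.0097639 per day.
t_eff = 120 × 699 / (120 + 699) ≈ 102.42 days.
Remaining = 2180 × (1/2)^(380/102.42) = 2180 × (1/2)^3.7103 ≈ 166.55 cpm.

170 cpm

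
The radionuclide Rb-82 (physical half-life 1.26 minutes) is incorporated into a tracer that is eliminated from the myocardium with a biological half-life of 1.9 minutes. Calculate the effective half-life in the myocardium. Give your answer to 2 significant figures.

0.76 minutes

1/t_eff = 1/t_phys + 1/t_biol = 1/1.26 + 1/1.9 = 1.32 per minute.
t_eff = 1.26 × 1.9 / (1.26 + 1.9) ≈ 0.75759 minutes.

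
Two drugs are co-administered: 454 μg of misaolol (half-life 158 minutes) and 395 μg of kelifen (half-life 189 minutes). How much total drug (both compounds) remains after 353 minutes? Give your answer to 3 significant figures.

misaolol: 454 × (1/2)^(353/158) = 454 × (1/2)^2.2342 ≈ 96.494 μg.
kelifen: 395 × (1/2)^(353/189) = 395 × (1/2)^1.8677 ≈ 108.23 μg.
Total = 96.494 + 108.23 ≈ 204.73 μg.

205 μg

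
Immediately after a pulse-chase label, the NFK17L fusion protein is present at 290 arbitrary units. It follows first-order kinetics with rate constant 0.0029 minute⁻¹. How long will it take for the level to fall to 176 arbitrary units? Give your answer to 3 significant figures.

172 minutes

t½ = ln 2 / k = 0.69315 / 0.0029 ≈ 239.02 minutes.
Fraction remaining = 176/290 ≈ 0.6069.
n = log₂(290/176) = ln(1.6477)/ln 2 ≈ 0.72048 half-lives.
t = n × t½ = 0.72048 × 239.02 ≈ 172.21 minutes.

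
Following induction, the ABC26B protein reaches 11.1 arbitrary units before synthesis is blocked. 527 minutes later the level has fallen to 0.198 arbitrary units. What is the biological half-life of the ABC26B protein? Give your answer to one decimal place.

A/A₀ = 0.198/11.1 ≈ 0.017838.
n = log₂(56.061) ≈ 5.8089 half-lives elapsed in 527 minutes.
t½ = 527/5.8089 ≈ 90.723 minutes.

90.7 minutes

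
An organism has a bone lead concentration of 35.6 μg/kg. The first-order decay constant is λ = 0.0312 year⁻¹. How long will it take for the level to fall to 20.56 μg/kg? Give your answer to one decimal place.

17.6 years

t½ = ln 2 / λ = 0.69315 / 0.0312 ≈ 22.216 years.
Fraction remaining = 20.56/35.6 ≈ 0.57753.
n = log₂(35.6/20.56) = ln(1.7315)/ln 2 ≈ 0.79204 half-lives.
t = n × t½ = 0.79204 × 22.216 ≈ 17.596 years.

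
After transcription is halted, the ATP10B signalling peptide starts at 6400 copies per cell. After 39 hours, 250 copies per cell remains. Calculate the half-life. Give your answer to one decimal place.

A/A₀ = 250/6400 ≈ 0.039062.
n = log₂(25.6) ≈ 4.6781 half-lives elapsed in 39 hours.
t½ = 39/4.6781 ≈ 8.3368 hours.

8.3 hours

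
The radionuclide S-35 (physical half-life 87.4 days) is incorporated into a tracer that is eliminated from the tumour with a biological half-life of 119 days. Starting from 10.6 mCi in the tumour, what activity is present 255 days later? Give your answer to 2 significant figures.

1/t_eff = 1/t_phys + 1/t_biol = 1/87.4 + 1/119 = 0.019845 per day.
t_eff = 87.4 × 119 / (87.4 + 119) ≈ 50.391 days.
Remaining = 10.6 × (1/2)^(255/50.391) = 10.6 × (1/2)^5.0605 ≈ 0.31765 mCi.

0.32 mCi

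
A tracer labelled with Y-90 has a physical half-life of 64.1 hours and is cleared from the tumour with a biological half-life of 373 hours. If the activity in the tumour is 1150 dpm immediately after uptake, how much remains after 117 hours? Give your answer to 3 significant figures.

261 dpm

1/t_eff = 1/t_phys + 1/t_biol = 1/64.1 + 1/373 = 0.018282 per hour.
t_eff = 64.1 × 373 / (64.1 + 373) ≈ 54.7 hours.
Remaining = 1150 × (1/2)^(117/54.7) = 1150 × (1/2)^2.1389 ≈ 261.1 dpm.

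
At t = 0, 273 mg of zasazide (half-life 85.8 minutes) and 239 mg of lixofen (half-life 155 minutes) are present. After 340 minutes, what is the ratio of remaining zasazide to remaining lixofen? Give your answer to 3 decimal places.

zasazide: 273 × (1/2)^(340/85.8) = 273 × (1/2)^3.9627 ≈ 17.509 mg.
lixofen: 239 × (1/2)^(340/155) = 239 × (1/2)^2.1935 ≈ 52.249 mg.
Ratio ≈ 17.509 / 52.249 ≈ 0.33512.

0.335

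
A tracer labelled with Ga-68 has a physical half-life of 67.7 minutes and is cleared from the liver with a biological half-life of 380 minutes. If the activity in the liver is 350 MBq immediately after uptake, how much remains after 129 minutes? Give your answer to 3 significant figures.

1/t_eff = 1/t_phys + 1/t_biol = 1/67.7 + 1/380 = 0.017403 per minute.
t_eff = 67.7 × 380 / (67.7 + 380) ≈ 57.463 minutes.
Remaining = 350 × (1/2)^(129/57.463) = 350 × (1/2)^2.2449 ≈ 73.837 MBq.

73.8 MBq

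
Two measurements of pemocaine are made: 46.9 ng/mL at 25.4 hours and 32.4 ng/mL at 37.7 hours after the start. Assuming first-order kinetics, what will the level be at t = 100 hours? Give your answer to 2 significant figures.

Over Δt = 37.7 − 25.4 = 12.3 hours, the level fell by a factor of 46.9/32.4 ≈ 1.4475.
n = log₂(1.4475) ≈ 0.53359 half-lives, so t½ = 12.3/0.53359 ≈ 23.051 hours.
From t = 37.7 to t = 100: 32.4 × (1/2)^((100−37.7)/23.051) ≈ 4.9769 ng/mL.

5.0 ng/mL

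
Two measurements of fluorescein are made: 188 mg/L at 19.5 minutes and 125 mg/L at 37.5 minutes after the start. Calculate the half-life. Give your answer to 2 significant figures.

31 minutes

Over Δt = 37.5 − 19.5 = 18 minutes, the level fell by a factor of 188/125 ≈ 1.504.
n = log₂(1.504) ≈ 0.5888 half-lives, so t½ = 18/0.5888 ≈ 30.57 minutes.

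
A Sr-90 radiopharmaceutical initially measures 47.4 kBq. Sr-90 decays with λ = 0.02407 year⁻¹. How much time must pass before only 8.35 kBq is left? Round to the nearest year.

72 years

t½ = ln 2 / λ = 0.69315 / 0.02407 ≈ 28.797 years.
Fraction remaining = 8.35/47.4 ≈ 0.17616.
n = log₂(47.4/8.35) = ln(5.6766)/ln 2 ≈ 2.505 half-lives.
t = n × t½ = 2.505 × 28.797 ≈ 72.138 years.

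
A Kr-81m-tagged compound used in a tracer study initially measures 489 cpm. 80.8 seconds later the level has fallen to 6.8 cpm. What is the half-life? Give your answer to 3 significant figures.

13.1 seconds

A/A₀ = 6.8/489 ≈ 0.013906.
n = log₂(71.912) ≈ 6.1682 half-lives elapsed in 80.8 seconds.
t½ = 80.8/6.1682 ≈ 13.1 seconds.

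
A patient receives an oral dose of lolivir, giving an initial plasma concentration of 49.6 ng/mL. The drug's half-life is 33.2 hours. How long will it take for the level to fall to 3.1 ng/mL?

132.8 hours

3.1/49.6 = 1/16, so 4 half-lives have elapsed.
t = 4 × 33.2 = 132.8 hours.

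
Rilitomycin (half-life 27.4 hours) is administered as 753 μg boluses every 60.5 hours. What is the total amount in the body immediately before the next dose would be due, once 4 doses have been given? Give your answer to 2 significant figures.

210 μg

The 4 doses were given 242, 181.5, 121, 60.5 hours ago.
Total = 753·(1/2)^(242/27.4) + 753·(1/2)^(181.5/27.4) + 753·(1/2)^(121/27.4) + 753·(1/2)^(60.5/27.4)
      = 1.6522 + 7.6339 + 35.272 + 162.97 ≈ 207.53 μg.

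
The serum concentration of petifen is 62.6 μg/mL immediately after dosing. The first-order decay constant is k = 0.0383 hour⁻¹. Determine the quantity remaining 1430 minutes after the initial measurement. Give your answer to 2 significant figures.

t½ = ln 2 / k = 0.69315 / 0.0383 ≈ 18.098 hours.
Convert the elapsed time: 1430 minutes = 23.8333 hours.
Number of half-lives: n = 23.8333/18.098 ≈ 1.3169.
Remaining = 62.6 × (1/2)^1.3169 = 62.6 × 0.40139 ≈ 25.127 μg/mL.

25 μg/mL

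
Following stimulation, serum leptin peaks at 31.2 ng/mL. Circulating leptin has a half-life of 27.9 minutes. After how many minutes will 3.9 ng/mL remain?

83.7 minutes

3.9/31.2 = 1/8, so 3 half-lives have elapsed.
t = 3 × 27.9 = 83.7 minutes.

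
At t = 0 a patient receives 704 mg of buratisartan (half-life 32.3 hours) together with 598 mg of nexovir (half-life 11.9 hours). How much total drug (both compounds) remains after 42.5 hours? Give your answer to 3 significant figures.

333 mg

buratisartan: 704 × (1/2)^(42.5/32.3) = 704 × (1/2)^1.3158 ≈ 282.8 mg.
nexovir: 598 × (1/2)^(42.5/11.9) = 598 × (1/2)^3.5714 ≈ 50.303 mg.
Total = 282.8 + 50.303 ≈ 333.1 mg.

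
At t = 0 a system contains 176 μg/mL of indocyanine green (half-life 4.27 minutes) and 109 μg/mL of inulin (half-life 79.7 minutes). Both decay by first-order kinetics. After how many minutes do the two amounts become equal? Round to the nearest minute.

3 minutes

Set 176·(1/2)^(t/4.27) = 109·(1/2)^(t/79.7).
Taking log₂: log₂(176/109) = t·(1/4.27 − 1/79.7).
log₂(1.6147) = 0.69125; 1/4.27 − 1/79.7 = 0.22164.
t = 0.69125 / 0.22164 ≈ 3.1187 minutes.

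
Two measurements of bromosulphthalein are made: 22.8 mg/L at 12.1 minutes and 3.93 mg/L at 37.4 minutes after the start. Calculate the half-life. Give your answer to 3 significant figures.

Over Δt = 37.4 − 12.1 = 25.3 minutes, the level fell by a factor of 22.8/3.93 ≈ 5.8015.
n = log₂(5.8015) ≈ 2.5364 half-lives, so t½ = 25.3/2.5364 ≈ 9.9746 minutes.

9.97 minutes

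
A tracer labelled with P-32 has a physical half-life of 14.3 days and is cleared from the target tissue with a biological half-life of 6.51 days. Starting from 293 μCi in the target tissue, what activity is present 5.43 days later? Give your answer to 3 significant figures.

1/t_eff = 1/t_phys + 1/t_biol = 1/14.3 + 1/6.51 = 0.22354 per day.
t_eff = 14.3 × 6.51 / (14.3 + 6.51) ≈ 4.4735 days.
Remaining = 293 × (1/2)^(5.43/4.4735) = 293 × (1/2)^1.2138 ≈ 126.32 μCi.

126 μCi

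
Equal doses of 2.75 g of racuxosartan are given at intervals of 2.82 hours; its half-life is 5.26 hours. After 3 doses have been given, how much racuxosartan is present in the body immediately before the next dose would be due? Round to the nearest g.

The 3 doses were given 8.46, 5.64, 2.82 hours ago.
Total = 2.75·(1/2)^(8.46/5.26) + 2.75·(1/2)^(5.64/5.26) + 2.75·(1/2)^(2.82/5.26)
      = 0.90192 + 1.3078 + 1.8965 ≈ 4.1062 g.

4 g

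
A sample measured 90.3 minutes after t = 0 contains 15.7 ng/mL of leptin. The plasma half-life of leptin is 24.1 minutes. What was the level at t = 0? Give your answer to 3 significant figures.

211 ng/mL

Number of half-lives elapsed: n = 90.3/24.1 ≈ 3.7469.
A₀ = A × 2^n = 15.7 × 2^3.7469 = 15.7 × 13.425 ≈ 210.78 ng/mL.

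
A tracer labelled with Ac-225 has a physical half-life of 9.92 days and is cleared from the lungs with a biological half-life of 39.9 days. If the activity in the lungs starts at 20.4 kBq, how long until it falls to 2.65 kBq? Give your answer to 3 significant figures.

23.4 days

1/t_eff = 1/t_phys + 1/t_biol = 1/9.92 + 1/39.9 = 0.12587 per day.
t_eff = 9.92 × 39.9 / (9.92 + 39.9) ≈ 7.9448 days.
n = log₂(20.4/2.65) ≈ 2.9445; t = 2.9445 × 7.9448 ≈ 23.393 days.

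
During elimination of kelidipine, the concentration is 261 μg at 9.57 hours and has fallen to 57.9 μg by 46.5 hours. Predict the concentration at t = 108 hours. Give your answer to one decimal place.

4.7 μg

Over Δt = 46.5 − 9.57 = 36.93 hours, the level fell by a factor of 261/57.9 ≈ 4.5078.
n = log₂(4.5078) ≈ 2.1724 half-lives, so t½ = 36.93/2.1724 ≈ 17 hours.
From t = 46.5 to t = 108: 57.9 × (1/2)^((108−46.5)/17) ≈ 4.7166 μg.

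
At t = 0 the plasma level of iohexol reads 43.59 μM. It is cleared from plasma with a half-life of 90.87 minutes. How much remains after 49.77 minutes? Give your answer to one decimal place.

Number of half-lives: n = 49.77/90.87 ≈ 0.54771.
Remaining = 43.59 × (1/2)^0.54771 = 43.59 × 0.68411 ≈ 29.82 μM.

29.8 μM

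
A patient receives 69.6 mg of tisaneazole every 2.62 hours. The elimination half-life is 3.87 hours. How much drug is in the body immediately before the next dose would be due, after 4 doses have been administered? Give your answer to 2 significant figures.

The 4 doses were given 10.48, 7.86, 5.24, 2.62 hours ago.
Total = 69.6·(1/2)^(10.48/3.87) + 69.6·(1/2)^(7.86/3.87) + 69.6·(1/2)^(5.24/3.87) + 69.6·(1/2)^(2.62/3.87)
      = 10.652 + 17.03 + 27.228 + 43.532 ≈ 98.442 mg.

98 mg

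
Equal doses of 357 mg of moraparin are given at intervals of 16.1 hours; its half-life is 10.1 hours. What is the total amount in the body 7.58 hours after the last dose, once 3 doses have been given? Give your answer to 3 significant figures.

The 3 doses were given 39.78, 23.68, 7.58 hours ago.
Total = 357·(1/2)^(39.78/10.1) + 357·(1/2)^(23.68/10.1) + 357·(1/2)^(7.58/10.1)
      = 23.282 + 70.289 + 212.2 ≈ 305.77 mg.

306 mg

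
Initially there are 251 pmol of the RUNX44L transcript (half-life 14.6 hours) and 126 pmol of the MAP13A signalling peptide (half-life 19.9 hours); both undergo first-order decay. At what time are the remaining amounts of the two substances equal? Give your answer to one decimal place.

54.5 hours

Set 251·(1/2)^(t/14.6) = 126·(1/2)^(t/19.9).
Taking log₂: log₂(251/126) = t·(1/14.6 − 1/19.9).
log₂(1.9921) = 0.99426; 1/14.6 − 1/19.9 = 0.018242.
t = 0.99426 / 0.018242 ≈ 54.504 hours.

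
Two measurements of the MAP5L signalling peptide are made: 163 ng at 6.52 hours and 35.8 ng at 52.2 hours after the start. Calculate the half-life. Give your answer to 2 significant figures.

21 hours

Over Δt = 52.2 − 6.52 = 45.68 hours, the level fell by a factor of 163/35.8 ≈ 4.5531.
n = log₂(4.5531) ≈ 2.1868 half-lives, so t½ = 45.68/2.1868 ≈ 20.889 hours.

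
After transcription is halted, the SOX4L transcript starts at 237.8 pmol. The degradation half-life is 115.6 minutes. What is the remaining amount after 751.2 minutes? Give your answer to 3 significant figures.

2.63 pmol

Number of half-lives: n = 751.2/115.6 ≈ 6.4983.
Remaining = 237.8 × (1/2)^6.4983 = 237.8 × 0.011062 ≈ 2.6305 pmol.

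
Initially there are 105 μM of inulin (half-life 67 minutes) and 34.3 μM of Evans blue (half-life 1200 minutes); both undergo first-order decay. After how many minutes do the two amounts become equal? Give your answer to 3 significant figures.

Set 105·(1/2)^(t/67) = 34.3·(1/2)^(t/1200).
Taking log₂: log₂(105/34.3) = t·(1/67 − 1/1200).
log₂(3.0612) = 1.6141; 1/67 − 1/1200 = 0.014092.
t = 1.6141 / 0.014092 ≈ 114.54 minutes.

115 minutes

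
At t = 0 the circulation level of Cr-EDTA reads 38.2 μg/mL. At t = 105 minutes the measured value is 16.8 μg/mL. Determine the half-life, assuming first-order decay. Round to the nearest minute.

A/A₀ = 16.8/38.2 ≈ 0.43979.
n = log₂(2.2738) ≈ 1.1851 half-lives elapsed in 105 minutes.
t½ = 105/1.1851 ≈ 88.599 minutes.

89 minutes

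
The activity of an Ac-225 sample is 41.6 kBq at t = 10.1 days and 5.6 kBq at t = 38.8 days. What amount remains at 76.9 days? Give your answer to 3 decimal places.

Over Δt = 38.8 − 10.1 = 28.7 days, the level fell by a factor of 41.6/5.6 ≈ 7.4286.
n = log₂(7.4286) ≈ 2.8931 half-lives, so t½ = 28.7/2.8931 ≈ 9.9202 days.
From t = 38.8 to t = 76.9: 5.6 × (1/2)^((76.9−38.8)/9.9202) ≈ 0.39088 kBq.

0.391 kBq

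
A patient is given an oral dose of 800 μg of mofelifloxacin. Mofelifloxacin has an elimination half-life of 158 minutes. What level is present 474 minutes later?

100 μg

Elapsed time is 3 half-lives (474/158).
Each half-life halves the amount: 800 × (1/2)^3 = 800/8 = 100 μg.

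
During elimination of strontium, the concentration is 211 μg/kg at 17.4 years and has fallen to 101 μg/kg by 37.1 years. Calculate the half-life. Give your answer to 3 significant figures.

18.5 years

Over Δt = 37.1 − 17.4 = 19.7 years, the level fell by a factor of 211/101 ≈ 2.0891.
n = log₂(2.0891) ≈ 1.0629 half-lives, so t½ = 19.7/1.0629 ≈ 18.534 years.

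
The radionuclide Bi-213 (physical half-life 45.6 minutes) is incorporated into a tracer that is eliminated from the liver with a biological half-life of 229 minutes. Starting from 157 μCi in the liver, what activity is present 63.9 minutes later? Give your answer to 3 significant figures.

1/t_eff = 1/t_phys + 1/t_biol = 1/45.6 + 1/229 = 0.026297 per minute.
t_eff = 45.6 × 229 / (45.6 + 229) ≈ 38.028 minutes.
Remaining = 157 × (1/2)^(63.9/38.028) = 157 × (1/2)^1.6804 ≈ 48.985 μCi.

49.0 μCi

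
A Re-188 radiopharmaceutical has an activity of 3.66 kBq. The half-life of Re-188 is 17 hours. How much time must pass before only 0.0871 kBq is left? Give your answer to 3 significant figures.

91.7 hours

Fraction remaining = 0.0871/3.66 ≈ 0.023798.
n = log₂(3.66/0.0871) = ln(42.021)/ln 2 ≈ 5.393 half-lives.
t = n × t½ = 5.393 × 17 ≈ 91.681 hours.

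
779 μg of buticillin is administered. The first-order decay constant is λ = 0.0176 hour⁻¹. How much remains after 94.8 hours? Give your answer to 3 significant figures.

t½ = ln 2 / λ = 0.69315 / 0.0176 ≈ 39.383 hours.
Number of half-lives: n = 94.8/39.383 ≈ 2.4071.
Remaining = 779 × (1/2)^2.4071 = 779 × 0.18853 ≈ 146.87 μg.

147 μg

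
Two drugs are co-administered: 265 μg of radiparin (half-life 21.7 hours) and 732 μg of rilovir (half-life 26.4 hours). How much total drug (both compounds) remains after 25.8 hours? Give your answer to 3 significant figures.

radiparin: 265 × (1/2)^(25.8/21.7) = 265 × (1/2)^1.1889 ≈ 116.24 μg.
rilovir: 732 × (1/2)^(25.8/26.4) = 732 × (1/2)^0.97727 ≈ 371.81 μg.
Total = 116.24 + 371.81 ≈ 488.05 μg.

488 μg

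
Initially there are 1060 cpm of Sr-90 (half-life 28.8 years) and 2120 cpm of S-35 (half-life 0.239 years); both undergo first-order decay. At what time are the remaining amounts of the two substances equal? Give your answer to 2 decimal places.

0.24 years

Set 1060·(1/2)^(t/28.8) = 2120·(1/2)^(t/0.239).
Taking log₂: log₂(1060/2120) = t·(1/28.8 − 1/0.239).
log₂(0.5) = -1; 1/28.8 − 1/0.239 = -4.1494.
t = -1 / -4.1494 ≈ 0.241 years.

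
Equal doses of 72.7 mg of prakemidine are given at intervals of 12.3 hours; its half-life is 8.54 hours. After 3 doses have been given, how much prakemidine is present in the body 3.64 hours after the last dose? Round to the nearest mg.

81 mg

The 3 doses were given 28.24, 15.94, 3.64 hours ago.
Total = 72.7·(1/2)^(28.24/8.54) + 72.7·(1/2)^(15.94/8.54) + 72.7·(1/2)^(3.64/8.54)
      = 7.3467 + 19.937 + 54.104 ≈ 81.387 mg.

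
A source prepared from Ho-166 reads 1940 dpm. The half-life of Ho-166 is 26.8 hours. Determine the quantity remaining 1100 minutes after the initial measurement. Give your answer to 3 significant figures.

1210 dpm

Convert the elapsed time: 1100 minutes = 18.3333 hours.
Number of half-lives: n = 18.3333/26.8 ≈ 0.68408.
Remaining = 1940 × (1/2)^0.68408 = 1940 × 0.6224 ≈ 1207.5 dpm.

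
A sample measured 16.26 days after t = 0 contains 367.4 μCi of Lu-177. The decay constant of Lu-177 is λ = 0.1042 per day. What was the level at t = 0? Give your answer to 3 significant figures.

t½ = ln 2 / λ = 0.69315 / 0.1042 ≈ 6.6521 days.
Number of half-lives elapsed: n = 16.26/6.6521 ≈ 2.4443.
A₀ = A × 2^n = 367.4 × 2^2.4443 = 367.4 × 5.4428 ≈ 1999.7 μCi.

2000 μCi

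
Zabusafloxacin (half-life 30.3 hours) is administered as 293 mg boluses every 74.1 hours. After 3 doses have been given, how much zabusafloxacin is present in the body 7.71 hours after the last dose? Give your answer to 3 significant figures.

299 mg

The 3 doses were given 155.91, 81.81, 7.71 hours ago.
Total = 293·(1/2)^(155.91/30.3) + 293·(1/2)^(81.81/30.3) + 293·(1/2)^(7.71/30.3)
      = 8.2776 + 45.091 + 245.62 ≈ 298.99 mg.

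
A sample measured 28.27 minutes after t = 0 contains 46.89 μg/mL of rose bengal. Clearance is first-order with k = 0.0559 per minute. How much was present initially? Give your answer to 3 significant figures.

t½ = ln 2 / k = 0.69315 / 0.0559 ≈ 12.4 minutes.
Number of half-lives elapsed: n = 28.27/12.4 ≈ 2.2799.
A₀ = A × 2^n = 46.89 × 2^2.2799 = 46.89 × 4.8564 ≈ 227.72 μg/mL.

228 μg/mL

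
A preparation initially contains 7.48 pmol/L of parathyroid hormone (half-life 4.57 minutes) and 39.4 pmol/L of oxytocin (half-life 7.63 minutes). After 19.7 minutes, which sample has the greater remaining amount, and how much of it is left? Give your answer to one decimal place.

parathyroid hormone: 7.48 × (1/2)^4.3107 ≈ 0.37692 pmol/L.
oxytocin: 39.4 × (1/2)^2.5819 ≈ 6.5806 pmol/L.
Oxytocin has more remaining, at ≈ 6.5806 pmol/L.

oxytocin, 6.6 pmol/L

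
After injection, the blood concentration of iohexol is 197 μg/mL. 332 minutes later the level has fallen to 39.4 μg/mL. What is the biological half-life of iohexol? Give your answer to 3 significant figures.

143 minutes

A/A₀ = 39.4/197 ≈ 0.2.
n = log₂(5) ≈ 2.3219 half-lives elapsed in 332 minutes.
t½ = 332/2.3219 ≈ 142.98 minutes.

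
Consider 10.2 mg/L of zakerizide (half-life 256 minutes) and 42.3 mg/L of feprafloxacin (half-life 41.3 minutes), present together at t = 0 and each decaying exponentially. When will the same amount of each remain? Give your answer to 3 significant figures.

Set 10.2·(1/2)^(t/256) = 42.3·(1/2)^(t/41.3).
Taking log₂: log₂(10.2/42.3) = t·(1/256 − 1/41.3).
log₂(0.24113) = -2.0521; 1/256 − 1/41.3 = -0.020307.
t = -2.0521 / -0.020307 ≈ 101.05 minutes.

101 minutes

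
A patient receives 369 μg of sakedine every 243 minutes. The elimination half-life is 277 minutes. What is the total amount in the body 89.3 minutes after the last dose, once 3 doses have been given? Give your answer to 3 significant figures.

The 3 doses were given 575.3, 332.3, 89.3 minutes ago.
Total = 369·(1/2)^(575.3/277) + 369·(1/2)^(332.3/277) + 369·(1/2)^(89.3/277)
      = 87.462 + 160.66 + 295.11 ≈ 543.23 μg.

543 μg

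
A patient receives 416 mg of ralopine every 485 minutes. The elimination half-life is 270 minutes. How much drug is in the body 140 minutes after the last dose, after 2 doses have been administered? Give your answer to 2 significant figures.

370 mg

The 2 doses were given 625, 140 minutes ago.
Total = 416·(1/2)^(625/270) + 416·(1/2)^(140/270)
      = 83.611 + 290.4 ≈ 374.02 mg.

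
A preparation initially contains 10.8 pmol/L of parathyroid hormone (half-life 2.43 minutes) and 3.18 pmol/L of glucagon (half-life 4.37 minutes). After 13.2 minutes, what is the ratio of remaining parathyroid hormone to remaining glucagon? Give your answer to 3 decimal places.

parathyroid hormone: 10.8 × (1/2)^(13.2/2.43) = 10.8 × (1/2)^5.4321 ≈ 0.25015 pmol/L.
glucagon: 3.18 × (1/2)^(13.2/4.37) = 3.18 × (1/2)^3.0206 ≈ 0.39187 pmol/L.
Ratio ≈ 0.25015 / 0.39187 ≈ 0.63835.

0.638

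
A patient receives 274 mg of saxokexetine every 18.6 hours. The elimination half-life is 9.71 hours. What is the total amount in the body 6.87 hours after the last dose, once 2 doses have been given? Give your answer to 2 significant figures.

210 mg

The 2 doses were given 25.47, 6.87 hours ago.
Total = 274·(1/2)^(25.47/9.71) + 274·(1/2)^(6.87/9.71)
      = 44.476 + 167.79 ≈ 212.27 mg.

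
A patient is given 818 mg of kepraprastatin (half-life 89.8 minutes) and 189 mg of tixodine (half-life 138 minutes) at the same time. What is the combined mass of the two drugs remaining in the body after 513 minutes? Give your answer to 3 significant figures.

kepraprastatin: 818 × (1/2)^(513/89.8) = 818 × (1/2)^5.7127 ≈ 15.598 mg.
tixodine: 189 × (1/2)^(513/138) = 189 × (1/2)^3.7174 ≈ 14.369 mg.
Total = 15.598 + 14.369 ≈ 29.966 mg.

30.0 mg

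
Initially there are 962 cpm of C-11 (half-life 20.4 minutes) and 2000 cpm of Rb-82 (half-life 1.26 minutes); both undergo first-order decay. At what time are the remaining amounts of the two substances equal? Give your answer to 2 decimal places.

Set 962·(1/2)^(t/20.4) = 2000·(1/2)^(t/1.26).
Taking log₂: log₂(962/2000) = t·(1/20.4 − 1/1.26).
log₂(0.481) = -1.0559; 1/20.4 − 1/1.26 = -0.74463.
t = -1.0559 / -0.74463 ≈ 1.418 minutes.

1.42 minutes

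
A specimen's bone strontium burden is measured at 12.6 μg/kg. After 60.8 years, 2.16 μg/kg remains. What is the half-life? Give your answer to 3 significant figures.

A/A₀ = 2.16/12.6 ≈ 0.17143.
n = log₂(5.8333) ≈ 2.5443 half-lives elapsed in 60.8 years.
t½ = 60.8/2.5443 ≈ 23.896 years.

23.9 years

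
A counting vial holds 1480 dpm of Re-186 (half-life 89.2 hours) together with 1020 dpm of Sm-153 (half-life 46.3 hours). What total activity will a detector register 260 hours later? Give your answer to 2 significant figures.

Re-186: 1480 × (1/2)^(260/89.2) = 1480 × (1/2)^2.9148 ≈ 196.25 dpm.
Sm-153: 1020 × (1/2)^(260/46.3) = 1020 × (1/2)^5.6156 ≈ 20.804 dpm.
Total = 196.25 + 20.804 ≈ 217.06 dpm.

220 dpm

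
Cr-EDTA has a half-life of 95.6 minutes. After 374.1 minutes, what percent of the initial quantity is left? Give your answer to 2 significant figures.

n = 374.1/95.6 ≈ 3.9132 half-lives.
Fraction remaining = (1/2)^3.9132 ≈ 0.066377, i.e. 6.6377%.

6.6%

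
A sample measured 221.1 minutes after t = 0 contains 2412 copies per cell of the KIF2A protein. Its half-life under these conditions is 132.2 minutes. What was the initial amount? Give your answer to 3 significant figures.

Number of half-lives elapsed: n = 221.1/132.2 ≈ 1.6725.
A₀ = A × 2^n = 2412 × 2^1.6725 = 2412 × 3.1876 ≈ 7688.5 copies per cell.

7690 copies per cell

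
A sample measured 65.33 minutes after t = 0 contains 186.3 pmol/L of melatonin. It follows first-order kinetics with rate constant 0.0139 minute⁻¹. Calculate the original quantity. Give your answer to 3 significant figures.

462 pmol/L

t½ = ln 2 / λ = 0.69315 / 0.0139 ≈ 49.867 minutes.
Number of half-lives elapsed: n = 65.33/49.867 ≈ 1.3101.
A₀ = A × 2^n = 186.3 × 2^1.3101 = 186.3 × 2.4796 ≈ 461.94 pmol/L.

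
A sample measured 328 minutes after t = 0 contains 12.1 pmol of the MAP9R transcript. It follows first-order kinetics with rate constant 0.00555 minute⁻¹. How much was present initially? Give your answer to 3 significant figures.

t½ = ln 2 / k = 0.69315 / 0.00555 ≈ 124.89 minutes.
Number of half-lives elapsed: n = 328/124.89 ≈ 2.6263.
A₀ = A × 2^n = 12.1 × 2^2.6263 = 12.1 × 6.1743 ≈ 74.709 pmol.

74.7 pmol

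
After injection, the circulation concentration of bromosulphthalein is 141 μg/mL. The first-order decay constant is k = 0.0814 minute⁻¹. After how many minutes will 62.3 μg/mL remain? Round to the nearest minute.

10 minutes

t½ = ln 2 / k = 0.69315 / 0.0814 ≈ 8.5153 minutes.
Fraction remaining = 62.3/141 ≈ 0.44184.
n = log₂(141/62.3) = ln(2.2632)/ln 2 ≈ 1.1784 half-lives.
t = n × t½ = 1.1784 × 8.5153 ≈ 10.034 minutes.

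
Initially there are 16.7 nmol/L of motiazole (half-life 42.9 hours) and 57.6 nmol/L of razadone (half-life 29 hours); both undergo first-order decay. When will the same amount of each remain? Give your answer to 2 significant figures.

Set 16.7·(1/2)^(t/42.9) = 57.6·(1/2)^(t/29).
Taking log₂: log₂(16.7/57.6) = t·(1/42.9 − 1/29).
log₂(0.28993) = -1.7862; 1/42.9 − 1/29 = -0.011173.
t = -1.7862 / -0.011173 ≈ 159.87 hours.

160 hours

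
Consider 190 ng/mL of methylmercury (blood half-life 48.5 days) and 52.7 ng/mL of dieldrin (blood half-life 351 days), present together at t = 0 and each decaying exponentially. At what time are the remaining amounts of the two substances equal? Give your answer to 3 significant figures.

104 days

Set 190·(1/2)^(t/48.5) = 52.7·(1/2)^(t/351).
Taking log₂: log₂(190/52.7) = t·(1/48.5 − 1/351).
log₂(3.6053) = 1.8501; 1/48.5 − 1/351 = 0.01777.
t = 1.8501 / 0.01777 ≈ 104.12 days.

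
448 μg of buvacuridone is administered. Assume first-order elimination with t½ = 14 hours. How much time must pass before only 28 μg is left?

28/448 = 1/16, so 4 half-lives have elapsed.
t = 4 × 14 = 56 hours.

56 hours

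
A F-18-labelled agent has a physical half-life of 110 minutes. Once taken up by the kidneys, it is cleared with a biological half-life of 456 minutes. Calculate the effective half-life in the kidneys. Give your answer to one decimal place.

1/t_eff = 1/t_phys + 1/t_biol = 1/110 + 1/456 = 0.011284 per minute.
t_eff = 110 × 456 / (110 + 456) ≈ 88.622 minutes.

88.6 minutes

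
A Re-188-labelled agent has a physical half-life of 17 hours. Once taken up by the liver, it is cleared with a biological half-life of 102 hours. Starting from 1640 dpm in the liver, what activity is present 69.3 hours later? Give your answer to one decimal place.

60.7 dpm

1/t_eff = 1/t_phys + 1/t_biol = 1/17 + 1/102 = 0.068627 per hour.
t_eff = 17 × 102 / (17 + 102) ≈ 14.571 hours.
Remaining = 1640 × (1/2)^(69.3/14.571) = 1640 × (1/2)^4.7559 ≈ 60.699 dpm.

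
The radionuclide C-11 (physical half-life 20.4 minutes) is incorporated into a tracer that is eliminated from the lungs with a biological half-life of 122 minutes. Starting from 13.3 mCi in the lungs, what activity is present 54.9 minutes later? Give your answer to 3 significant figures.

1/t_eff = 1/t_phys + 1/t_biol = 1/20.4 + 1/122 = 0.057216 per minute.
t_eff = 20.4 × 122 / (20.4 + 122) ≈ 17.478 minutes.
Remaining = 13.3 × (1/2)^(54.9/17.478) = 13.3 × (1/2)^3.1412 ≈ 1.5075 mCi.

1.51 mCi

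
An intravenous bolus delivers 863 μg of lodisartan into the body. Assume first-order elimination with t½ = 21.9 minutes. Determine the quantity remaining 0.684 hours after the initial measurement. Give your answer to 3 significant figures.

235 μg

Convert the elapsed time: 0.684 hours = 41.04 minutes.
Number of half-lives: n = 41.04/21.9 ≈ 1.874.
Remaining = 863 × (1/2)^1.874 = 863 × 0.27282 ≈ 235.44 μg.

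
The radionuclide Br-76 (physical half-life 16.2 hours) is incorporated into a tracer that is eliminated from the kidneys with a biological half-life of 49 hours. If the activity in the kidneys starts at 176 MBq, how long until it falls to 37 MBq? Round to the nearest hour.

1/t_eff = 1/t_phys + 1/t_biol = 1/16.2 + 1/49 = 0.082137 per hour.
t_eff = 16.2 × 49 / (16.2 + 49) ≈ 12.175 hours.
n = log₂(176/37) ≈ 2.25; t = 2.25 × 12.175 ≈ 27.393 hours.

27 hours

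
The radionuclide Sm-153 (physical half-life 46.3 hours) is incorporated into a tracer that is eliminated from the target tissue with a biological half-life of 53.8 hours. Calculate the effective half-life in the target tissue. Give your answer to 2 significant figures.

25 hours

1/t_eff = 1/t_phys + 1/t_biol = 1/46.3 + 1/53.8 = 0.040186 per hour.
t_eff = 46.3 × 53.8 / (46.3 + 53.8) ≈ 24.885 hours.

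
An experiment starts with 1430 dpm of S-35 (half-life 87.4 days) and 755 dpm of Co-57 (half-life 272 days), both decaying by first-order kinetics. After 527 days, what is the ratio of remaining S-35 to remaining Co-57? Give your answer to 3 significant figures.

0.111

S-35: 1430 × (1/2)^(527/87.4) = 1430 × (1/2)^6.0297 ≈ 21.888 dpm.
Co-57: 755 × (1/2)^(527/272) = 755 × (1/2)^1.9375 ≈ 197.11 dpm.
Ratio ≈ 21.888 / 197.11 ≈ 0.11105.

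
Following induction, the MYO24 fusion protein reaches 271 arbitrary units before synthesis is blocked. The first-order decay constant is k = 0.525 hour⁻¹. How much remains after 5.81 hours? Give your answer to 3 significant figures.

12.8 arbitrary units

t½ = ln 2 / k = 0.69315 / 0.525 ≈ 1.3203 hours.
Number of half-lives: n = 5.81/1.3203 ≈ 4.4006.
Remaining = 271 × (1/2)^4.4006 = 271 × 0.047347 ≈ 12.831 arbitrary units.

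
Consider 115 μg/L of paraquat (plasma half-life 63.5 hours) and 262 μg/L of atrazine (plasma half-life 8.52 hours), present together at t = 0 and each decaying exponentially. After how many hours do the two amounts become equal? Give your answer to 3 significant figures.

Set 115·(1/2)^(t/63.5) = 262·(1/2)^(t/8.52).
Taking log₂: log₂(115/262) = t·(1/63.5 − 1/8.52).
log₂(0.43893) = -1.1879; 1/63.5 − 1/8.52 = -0.10162.
t = -1.1879 / -0.10162 ≈ 11.69 hours.

11.7 hours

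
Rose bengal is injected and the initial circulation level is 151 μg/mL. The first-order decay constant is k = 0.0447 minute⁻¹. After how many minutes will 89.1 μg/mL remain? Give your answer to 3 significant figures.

t½ = ln 2 / k = 0.69315 / 0.0447 ≈ 15.507 minutes.
Fraction remaining = 89.1/151 ≈ 0.59007.
n = log₂(151/89.1) = ln(1.6947)/ln 2 ≈ 0.76105 half-lives.
t = n × t½ = 0.76105 × 15.507 ≈ 11.801 minutes.

11.8 minutes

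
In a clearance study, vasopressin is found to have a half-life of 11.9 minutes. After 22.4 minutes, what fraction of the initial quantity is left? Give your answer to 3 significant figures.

n = 22.4/11.9 ≈ 1.8824 half-lives.
Fraction remaining = (1/2)^1.8824 ≈ 0.27124.

0.271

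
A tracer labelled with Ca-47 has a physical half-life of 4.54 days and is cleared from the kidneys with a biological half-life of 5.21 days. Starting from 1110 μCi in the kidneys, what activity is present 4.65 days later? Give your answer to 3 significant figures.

294 μCi

1/t_eff = 1/t_phys + 1/t_biol = 1/4.54 + 1/5.21 = 0.4122 per day.
t_eff = 4.54 × 5.21 / (4.54 + 5.21) ≈ 2.426 days.
Remaining = 1110 × (1/2)^(4.65/2.426) = 1110 × (1/2)^1.9167 ≈ 293.99 μCi.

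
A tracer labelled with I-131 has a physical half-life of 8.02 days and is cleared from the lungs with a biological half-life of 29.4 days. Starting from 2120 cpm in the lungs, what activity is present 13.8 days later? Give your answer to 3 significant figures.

465 cpm

1/t_eff = 1/t_phys + 1/t_biol = 1/8.02 + 1/29.4 = 0.1587 per day.
t_eff = 8.02 × 29.4 / (8.02 + 29.4) ≈ 6.3011 days.
Remaining = 2120 × (1/2)^(13.8/6.3011) = 2120 × (1/2)^2.1901 ≈ 464.57 cpm.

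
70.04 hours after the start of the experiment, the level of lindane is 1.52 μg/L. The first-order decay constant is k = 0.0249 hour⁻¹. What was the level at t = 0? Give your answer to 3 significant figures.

8.69 μg/L

t½ = ln 2 / k = 0.69315 / 0.0249 ≈ 27.837 hours.
Number of half-lives elapsed: n = 70.04/27.837 ≈ 2.5161.
A₀ = A × 2^n = 1.52 × 2^2.5161 = 1.52 × 5.7202 ≈ 8.6946 μg/L.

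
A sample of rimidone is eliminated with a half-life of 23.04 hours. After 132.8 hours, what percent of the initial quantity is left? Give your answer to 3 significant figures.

n = 132.8/23.04 ≈ 5.7639 half-lives.
Fraction remaining = (1/2)^5.7639 ≈ 0.018403, i.e. 1.8403%.

1.84%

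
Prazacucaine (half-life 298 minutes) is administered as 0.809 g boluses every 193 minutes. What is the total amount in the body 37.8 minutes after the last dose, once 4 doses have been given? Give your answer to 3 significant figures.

1.71 g

The 4 doses were given 616.8, 423.8, 230.8, 37.8 minutes ago.
Total = 0.809·(1/2)^(616.8/298) + 0.809·(1/2)^(423.8/298) + 0.809·(1/2)^(230.8/298) + 0.809·(1/2)^(37.8/298)
      = 0.1927 + 0.30188 + 0.47294 + 0.74091 ≈ 1.7084 g.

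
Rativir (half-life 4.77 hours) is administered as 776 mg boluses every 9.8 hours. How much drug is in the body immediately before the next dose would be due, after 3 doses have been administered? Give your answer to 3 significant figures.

243 mg

The 3 doses were given 29.4, 19.6, 9.8 hours ago.
Total = 776·(1/2)^(29.4/4.77) + 776·(1/2)^(19.6/4.77) + 776·(1/2)^(9.8/4.77)
      = 10.826 + 44.97 + 186.81 ≈ 242.6 mg.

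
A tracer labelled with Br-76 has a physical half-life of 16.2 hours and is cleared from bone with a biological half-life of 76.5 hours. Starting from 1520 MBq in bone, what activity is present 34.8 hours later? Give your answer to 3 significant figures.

250 MBq

1/t_eff = 1/t_phys + 1/t_biol = 1/16.2 + 1/76.5 = 0.0748 per hour.
t_eff = 16.2 × 76.5 / (16.2 + 76.5) ≈ 13.369 hours.
Remaining = 1520 × (1/2)^(34.8/13.369) = 1520 × (1/2)^2.6031 ≈ 250.18 MBq.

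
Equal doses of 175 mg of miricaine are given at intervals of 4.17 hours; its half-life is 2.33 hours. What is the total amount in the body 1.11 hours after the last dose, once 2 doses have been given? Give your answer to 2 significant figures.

The 2 doses were given 5.28, 1.11 hours ago.
Total = 175·(1/2)^(5.28/2.33) + 175·(1/2)^(1.11/2.33)
      = 36.381 + 125.79 ≈ 162.17 mg.

160 mg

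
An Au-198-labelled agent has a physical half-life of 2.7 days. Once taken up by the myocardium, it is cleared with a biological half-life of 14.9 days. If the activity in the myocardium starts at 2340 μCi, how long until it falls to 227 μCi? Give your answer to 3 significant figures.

1/t_eff = 1/t_phys + 1/t_biol = 1/2.7 + 1/14.9 = 0.43748 per day.
t_eff = 2.7 × 14.9 / (2.7 + 14.9) ≈ 2.2858 days.
n = log₂(2340/227) ≈ 3.3657; t = 3.3657 × 2.2858 ≈ 7.6934 days.

7.69 days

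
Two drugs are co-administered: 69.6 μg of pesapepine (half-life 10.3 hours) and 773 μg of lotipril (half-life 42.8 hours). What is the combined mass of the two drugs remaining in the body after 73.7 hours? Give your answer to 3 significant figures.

pesapepine: 69.6 × (1/2)^(73.7/10.3) = 69.6 × (1/2)^7.1553 ≈ 0.48824 μg.
lotipril: 773 × (1/2)^(73.7/42.8) = 773 × (1/2)^1.722 ≈ 234.32 μg.
Total = 0.48824 + 234.32 ≈ 234.81 μg.

235 μg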